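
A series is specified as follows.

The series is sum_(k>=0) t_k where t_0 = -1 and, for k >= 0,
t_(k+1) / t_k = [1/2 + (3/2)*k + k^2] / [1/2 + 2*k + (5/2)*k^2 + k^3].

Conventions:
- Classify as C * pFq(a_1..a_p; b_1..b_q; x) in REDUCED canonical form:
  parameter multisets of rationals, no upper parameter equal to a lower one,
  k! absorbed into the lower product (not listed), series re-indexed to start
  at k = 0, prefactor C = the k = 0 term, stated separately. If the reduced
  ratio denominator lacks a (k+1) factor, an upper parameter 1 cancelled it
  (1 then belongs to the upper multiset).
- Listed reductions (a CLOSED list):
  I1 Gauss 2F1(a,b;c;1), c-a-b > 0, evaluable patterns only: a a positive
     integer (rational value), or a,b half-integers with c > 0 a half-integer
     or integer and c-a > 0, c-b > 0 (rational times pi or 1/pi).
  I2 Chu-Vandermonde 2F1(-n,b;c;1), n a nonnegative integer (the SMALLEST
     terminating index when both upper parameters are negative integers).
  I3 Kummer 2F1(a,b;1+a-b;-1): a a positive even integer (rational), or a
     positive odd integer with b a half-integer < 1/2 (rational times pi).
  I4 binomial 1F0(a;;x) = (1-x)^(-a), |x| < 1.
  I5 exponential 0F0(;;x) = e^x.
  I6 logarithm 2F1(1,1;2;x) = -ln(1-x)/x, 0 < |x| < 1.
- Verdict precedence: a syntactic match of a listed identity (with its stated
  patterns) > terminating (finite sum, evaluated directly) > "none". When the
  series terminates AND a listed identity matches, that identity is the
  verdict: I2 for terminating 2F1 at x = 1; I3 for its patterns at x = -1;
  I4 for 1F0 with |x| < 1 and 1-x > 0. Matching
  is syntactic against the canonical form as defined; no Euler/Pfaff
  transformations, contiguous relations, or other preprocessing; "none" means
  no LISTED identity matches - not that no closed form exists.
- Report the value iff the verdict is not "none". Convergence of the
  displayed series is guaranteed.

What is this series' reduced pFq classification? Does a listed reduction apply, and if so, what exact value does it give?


First insight: t_0 being -1, the parameter 1 appears in both the upper and lower lists and cancels (alongside the other common factor).
Adjacent-term ratio: r(k) = 1 * 1 / [(k+1)] - rational in k, leading ratio 1; with t_0 = -1, classification follows.

The series (x = 1) is 0F0: upper {-}, lower {-}, prefactor -1. Verdict: the I5 exponential reduction matches (the 0F0 exponential series at x = 1). Its exact value is (-1) * e^(1).


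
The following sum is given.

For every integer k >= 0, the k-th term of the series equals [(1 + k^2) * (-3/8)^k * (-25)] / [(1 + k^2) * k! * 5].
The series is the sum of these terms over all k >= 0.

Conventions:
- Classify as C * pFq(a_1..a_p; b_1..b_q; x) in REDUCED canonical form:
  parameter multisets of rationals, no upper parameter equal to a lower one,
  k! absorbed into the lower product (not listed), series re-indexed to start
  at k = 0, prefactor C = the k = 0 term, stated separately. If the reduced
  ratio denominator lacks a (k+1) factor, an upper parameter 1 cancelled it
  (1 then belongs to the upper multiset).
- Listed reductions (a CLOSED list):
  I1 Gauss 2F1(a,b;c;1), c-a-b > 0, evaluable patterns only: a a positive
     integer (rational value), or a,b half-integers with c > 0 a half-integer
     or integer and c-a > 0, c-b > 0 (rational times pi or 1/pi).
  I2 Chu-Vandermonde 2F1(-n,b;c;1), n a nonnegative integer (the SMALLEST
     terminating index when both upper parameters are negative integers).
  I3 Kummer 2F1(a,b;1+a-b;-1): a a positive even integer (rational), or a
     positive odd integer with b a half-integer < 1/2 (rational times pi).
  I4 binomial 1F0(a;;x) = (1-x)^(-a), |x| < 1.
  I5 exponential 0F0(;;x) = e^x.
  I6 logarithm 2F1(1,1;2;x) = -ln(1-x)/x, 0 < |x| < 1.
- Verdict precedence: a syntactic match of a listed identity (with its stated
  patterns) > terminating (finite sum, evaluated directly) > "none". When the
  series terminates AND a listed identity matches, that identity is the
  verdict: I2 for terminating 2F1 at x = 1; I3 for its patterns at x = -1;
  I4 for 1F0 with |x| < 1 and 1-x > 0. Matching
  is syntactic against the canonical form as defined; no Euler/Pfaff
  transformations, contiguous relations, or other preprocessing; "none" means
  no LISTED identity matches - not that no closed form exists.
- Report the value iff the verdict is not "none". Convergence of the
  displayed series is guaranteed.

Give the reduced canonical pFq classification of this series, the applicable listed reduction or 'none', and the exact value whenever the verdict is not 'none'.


First insight: t_0 being -5, k^2 + 1 divides numerator and denominator alike; C = -5 after cancelling.
Step ratio: r(k) = (-3/8) * 1 / [(k+1)] - rational in k, leading ratio (-3/8); with t_0 = -5, classification follows.

At argument -3/8: a 0F0 with upper {-}, lower {-}, scaled by C = -5. Verdict: the exponential series (I5) matches (the 0F0 exponential series at x = -3/8). Value: (-5) * e^(-3/8).


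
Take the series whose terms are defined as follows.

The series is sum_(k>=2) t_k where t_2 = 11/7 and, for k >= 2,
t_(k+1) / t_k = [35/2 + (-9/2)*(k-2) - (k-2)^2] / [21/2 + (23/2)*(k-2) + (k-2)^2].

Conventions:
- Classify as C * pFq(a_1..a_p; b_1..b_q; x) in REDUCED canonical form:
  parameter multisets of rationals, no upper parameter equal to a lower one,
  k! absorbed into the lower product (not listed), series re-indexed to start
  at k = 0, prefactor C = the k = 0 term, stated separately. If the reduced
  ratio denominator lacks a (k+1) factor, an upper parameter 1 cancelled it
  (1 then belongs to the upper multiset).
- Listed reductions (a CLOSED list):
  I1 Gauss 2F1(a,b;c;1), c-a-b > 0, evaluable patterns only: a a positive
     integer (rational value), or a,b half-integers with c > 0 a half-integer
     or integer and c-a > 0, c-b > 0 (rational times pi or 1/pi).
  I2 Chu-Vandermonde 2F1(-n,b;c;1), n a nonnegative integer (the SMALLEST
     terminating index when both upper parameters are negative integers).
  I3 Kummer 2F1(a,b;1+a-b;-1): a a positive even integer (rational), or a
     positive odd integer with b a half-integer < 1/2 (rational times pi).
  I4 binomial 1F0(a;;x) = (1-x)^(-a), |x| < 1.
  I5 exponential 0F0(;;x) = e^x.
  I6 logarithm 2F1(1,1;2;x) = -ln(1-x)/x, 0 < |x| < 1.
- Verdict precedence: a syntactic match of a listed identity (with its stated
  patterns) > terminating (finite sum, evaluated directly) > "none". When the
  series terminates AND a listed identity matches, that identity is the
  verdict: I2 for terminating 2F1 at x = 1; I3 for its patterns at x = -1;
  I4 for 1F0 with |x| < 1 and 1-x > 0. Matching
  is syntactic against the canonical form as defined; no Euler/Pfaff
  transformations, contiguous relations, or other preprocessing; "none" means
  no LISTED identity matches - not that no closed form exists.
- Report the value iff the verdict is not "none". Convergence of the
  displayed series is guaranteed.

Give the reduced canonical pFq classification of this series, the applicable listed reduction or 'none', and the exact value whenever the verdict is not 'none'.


Key observation: t_0 being 11/7, the expanded ratio factors over Q; prefactor 11/7, roots give parameters.
Adjacent-term ratio: r(k) = (-1) * (k-5/2) (k+7) / [(k+21/2) (k+1)] - rational in k. x = (-1); t_0 = 11/7; negate the roots.

At argument -1: a 2F1 with upper {-5/2, 7}, lower {21/2}, scaled by C = 11/7. Verdict: the Kummer evaluation I3 applies (x = -1; c = 21/2 equals 1+a-b for upper {-5/2, 7}: listed pattern). Exact value: (7621185/4194304) * pi.


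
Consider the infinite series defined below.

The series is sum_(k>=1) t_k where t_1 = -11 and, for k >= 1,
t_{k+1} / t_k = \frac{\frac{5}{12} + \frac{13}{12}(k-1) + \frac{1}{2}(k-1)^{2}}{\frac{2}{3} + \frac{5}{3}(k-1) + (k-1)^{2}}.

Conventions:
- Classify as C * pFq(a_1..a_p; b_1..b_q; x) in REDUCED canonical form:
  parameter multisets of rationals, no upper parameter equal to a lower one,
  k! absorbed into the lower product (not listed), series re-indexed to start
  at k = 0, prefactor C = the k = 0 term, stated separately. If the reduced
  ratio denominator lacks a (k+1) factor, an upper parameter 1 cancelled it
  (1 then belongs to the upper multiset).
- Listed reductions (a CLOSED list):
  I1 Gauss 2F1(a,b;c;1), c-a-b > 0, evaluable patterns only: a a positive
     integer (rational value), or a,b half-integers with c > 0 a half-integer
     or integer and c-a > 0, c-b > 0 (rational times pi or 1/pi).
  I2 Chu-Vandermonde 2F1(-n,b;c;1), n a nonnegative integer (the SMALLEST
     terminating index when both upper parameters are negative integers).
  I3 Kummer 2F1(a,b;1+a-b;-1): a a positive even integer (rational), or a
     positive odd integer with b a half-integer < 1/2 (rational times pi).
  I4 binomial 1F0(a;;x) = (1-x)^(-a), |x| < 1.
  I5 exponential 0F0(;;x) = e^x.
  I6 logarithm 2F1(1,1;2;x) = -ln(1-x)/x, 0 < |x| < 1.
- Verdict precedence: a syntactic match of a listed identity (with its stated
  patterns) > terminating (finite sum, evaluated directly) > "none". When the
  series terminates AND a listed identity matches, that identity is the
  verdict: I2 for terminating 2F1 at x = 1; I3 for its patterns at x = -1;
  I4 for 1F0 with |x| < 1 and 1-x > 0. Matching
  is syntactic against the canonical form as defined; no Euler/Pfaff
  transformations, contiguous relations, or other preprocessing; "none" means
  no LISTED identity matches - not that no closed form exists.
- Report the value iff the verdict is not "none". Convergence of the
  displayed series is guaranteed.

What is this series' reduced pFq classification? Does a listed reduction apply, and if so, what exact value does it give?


Reduced: x = \frac{1}{2}, 2F1, upper = {\frac{1}{2}, \frac{5}{3}}, lower = {\frac{2}{3}}, C = -11. Verdict: none. No listed pattern accepts 2F1(\frac{1}{2}, \frac{5}{3}; \frac{2}{3}; \frac{1}{2}).

Key step: from the first term -11: the expanded ratio factors over Q; C = -11, x = 1/2, roots give parameters.
Term ratio: r(k) = \frac{1}{2} * (k+\frac{1}{2}) (k+\frac{5}{3}) / [(k+\frac{2}{3}) (k+1)] - rational in k, leading ratio \frac{1}{2}; with t_0 = -11, classification follows.


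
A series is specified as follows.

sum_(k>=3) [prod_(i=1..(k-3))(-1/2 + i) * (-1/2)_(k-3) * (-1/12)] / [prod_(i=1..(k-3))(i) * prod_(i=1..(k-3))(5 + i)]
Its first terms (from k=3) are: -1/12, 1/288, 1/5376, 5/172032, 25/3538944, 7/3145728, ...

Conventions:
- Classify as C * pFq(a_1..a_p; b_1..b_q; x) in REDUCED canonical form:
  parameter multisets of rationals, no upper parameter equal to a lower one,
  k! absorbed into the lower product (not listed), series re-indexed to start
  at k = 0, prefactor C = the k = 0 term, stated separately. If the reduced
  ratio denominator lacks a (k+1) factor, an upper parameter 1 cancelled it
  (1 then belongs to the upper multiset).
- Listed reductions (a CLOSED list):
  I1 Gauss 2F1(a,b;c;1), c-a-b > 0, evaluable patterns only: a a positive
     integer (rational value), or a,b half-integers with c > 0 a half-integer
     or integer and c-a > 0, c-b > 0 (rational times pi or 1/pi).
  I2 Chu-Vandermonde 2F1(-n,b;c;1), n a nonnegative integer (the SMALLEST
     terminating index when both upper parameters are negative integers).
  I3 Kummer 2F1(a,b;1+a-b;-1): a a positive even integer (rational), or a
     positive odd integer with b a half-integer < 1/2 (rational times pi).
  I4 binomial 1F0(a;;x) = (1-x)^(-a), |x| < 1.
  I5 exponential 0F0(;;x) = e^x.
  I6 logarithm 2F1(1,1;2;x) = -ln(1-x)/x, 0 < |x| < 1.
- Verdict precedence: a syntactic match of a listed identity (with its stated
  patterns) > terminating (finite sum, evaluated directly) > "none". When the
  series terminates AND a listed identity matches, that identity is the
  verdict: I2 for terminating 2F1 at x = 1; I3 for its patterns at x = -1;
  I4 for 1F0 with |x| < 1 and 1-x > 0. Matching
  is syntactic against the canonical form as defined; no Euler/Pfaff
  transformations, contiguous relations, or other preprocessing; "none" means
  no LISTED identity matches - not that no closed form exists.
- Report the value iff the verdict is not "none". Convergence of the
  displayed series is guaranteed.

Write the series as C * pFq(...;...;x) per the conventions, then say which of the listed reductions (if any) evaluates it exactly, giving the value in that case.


This is -1/12 * 2F1(-1/2, 1/2; 6; 1) in reduced canonical form. Verdict: Gauss's theorem I1 (half-integer case) fires (x = 1; upper {-1/2, 1/2} half-integers, c = 6 in the evaluable pattern). Exact value: (-32768/130977) / pi.

Key observation: from the first term -1/12: the product of the first k integers (C = -1/12) is k!.
Step ratio: r(k) = 1 * (k-1/2) (k+1/2) / [(k+6) (k+1)] ; factor over Q: parameters, x = 1, and C = -1/12.


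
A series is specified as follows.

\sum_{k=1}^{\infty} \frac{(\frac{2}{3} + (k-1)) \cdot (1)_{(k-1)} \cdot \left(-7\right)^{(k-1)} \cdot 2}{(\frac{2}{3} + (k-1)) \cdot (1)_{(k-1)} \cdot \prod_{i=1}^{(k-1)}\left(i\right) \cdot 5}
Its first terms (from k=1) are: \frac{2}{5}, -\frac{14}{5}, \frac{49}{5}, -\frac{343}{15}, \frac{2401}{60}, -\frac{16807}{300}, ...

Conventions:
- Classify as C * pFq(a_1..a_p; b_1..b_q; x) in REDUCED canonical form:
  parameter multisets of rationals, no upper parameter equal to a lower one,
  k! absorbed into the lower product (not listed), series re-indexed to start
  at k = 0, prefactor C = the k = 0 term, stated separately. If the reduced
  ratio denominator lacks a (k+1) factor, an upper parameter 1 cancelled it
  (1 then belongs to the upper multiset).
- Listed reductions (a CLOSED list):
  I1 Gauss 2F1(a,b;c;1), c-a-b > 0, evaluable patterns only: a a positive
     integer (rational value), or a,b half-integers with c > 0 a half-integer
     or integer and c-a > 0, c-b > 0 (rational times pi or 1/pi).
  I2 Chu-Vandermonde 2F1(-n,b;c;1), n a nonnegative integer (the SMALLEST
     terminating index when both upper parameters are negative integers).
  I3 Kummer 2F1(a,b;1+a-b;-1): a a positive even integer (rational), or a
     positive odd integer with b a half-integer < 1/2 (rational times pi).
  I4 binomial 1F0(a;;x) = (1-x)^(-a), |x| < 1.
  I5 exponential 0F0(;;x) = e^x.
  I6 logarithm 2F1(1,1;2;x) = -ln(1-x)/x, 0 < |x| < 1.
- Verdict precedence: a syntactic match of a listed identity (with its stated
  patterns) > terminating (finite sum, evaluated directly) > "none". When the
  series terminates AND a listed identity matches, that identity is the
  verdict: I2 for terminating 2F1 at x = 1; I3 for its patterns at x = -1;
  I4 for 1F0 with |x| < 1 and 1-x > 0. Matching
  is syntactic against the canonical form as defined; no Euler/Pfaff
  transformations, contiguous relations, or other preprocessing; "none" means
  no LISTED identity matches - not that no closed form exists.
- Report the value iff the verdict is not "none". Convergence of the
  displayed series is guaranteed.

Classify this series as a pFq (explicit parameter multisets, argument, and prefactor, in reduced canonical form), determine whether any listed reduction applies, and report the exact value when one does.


This is \frac{2}{5} * 0F0(-; -; -7) in reduced canonical form. Verdict (x = -7): the exponential series (I5) applies (the 0F0 exponential series at x = -7). Value: \frac{2}{5} \cdot e^{-7}.

Structural cue: t_0 = \frac{2}{5} here, and the constant factors (C = 2/5) combine into one prefactor.
Step ratio: r(k) = -7 * 1 / [(k+1)] - rational in k, leading ratio -7; with t_0 = \frac{2}{5}, classification follows.


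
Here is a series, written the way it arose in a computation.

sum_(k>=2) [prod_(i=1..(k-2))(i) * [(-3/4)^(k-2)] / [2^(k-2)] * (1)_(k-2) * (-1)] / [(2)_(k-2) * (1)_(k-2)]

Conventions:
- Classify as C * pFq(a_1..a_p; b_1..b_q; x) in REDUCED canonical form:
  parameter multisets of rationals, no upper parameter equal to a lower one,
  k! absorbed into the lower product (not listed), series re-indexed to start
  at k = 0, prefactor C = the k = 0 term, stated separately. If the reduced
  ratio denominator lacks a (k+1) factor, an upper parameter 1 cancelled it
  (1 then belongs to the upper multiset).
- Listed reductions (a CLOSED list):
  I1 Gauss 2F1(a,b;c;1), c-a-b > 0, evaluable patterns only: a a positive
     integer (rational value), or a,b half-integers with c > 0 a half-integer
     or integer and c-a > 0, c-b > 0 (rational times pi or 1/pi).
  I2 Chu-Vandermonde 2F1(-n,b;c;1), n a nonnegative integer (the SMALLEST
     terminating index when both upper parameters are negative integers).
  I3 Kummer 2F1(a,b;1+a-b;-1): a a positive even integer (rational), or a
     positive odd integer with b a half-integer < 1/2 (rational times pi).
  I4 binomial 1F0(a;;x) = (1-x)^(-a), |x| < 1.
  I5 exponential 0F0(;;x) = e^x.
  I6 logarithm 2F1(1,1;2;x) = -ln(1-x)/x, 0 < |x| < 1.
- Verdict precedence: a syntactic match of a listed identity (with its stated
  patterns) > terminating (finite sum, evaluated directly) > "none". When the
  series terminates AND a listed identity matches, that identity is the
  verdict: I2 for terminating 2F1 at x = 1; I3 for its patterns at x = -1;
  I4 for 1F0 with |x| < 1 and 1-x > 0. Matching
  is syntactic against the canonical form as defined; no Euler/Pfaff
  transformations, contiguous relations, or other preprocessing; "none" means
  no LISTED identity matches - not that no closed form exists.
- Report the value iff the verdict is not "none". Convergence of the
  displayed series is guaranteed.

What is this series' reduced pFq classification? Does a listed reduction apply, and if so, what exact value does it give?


Key observation: with t_0 = -1, the running product (prefactor -1) telescopes to a rising factorial.
Consecutive-term ratio: r(k) = (-3/8) * (k+1) (k+1) / [(k+2) (k+1)] - rational; roots negated = parameters, x = (-3/8), C = -1.

The series (x = -3/8) is 2F1: upper {1, 1}, lower {2}, prefactor -1. Verdict at x = -3/8: the I6 logarithm reduction matches (the logarithm: parameters (1,1;2), x = -3/8). Hence: (-8/3) * ln(11/8).


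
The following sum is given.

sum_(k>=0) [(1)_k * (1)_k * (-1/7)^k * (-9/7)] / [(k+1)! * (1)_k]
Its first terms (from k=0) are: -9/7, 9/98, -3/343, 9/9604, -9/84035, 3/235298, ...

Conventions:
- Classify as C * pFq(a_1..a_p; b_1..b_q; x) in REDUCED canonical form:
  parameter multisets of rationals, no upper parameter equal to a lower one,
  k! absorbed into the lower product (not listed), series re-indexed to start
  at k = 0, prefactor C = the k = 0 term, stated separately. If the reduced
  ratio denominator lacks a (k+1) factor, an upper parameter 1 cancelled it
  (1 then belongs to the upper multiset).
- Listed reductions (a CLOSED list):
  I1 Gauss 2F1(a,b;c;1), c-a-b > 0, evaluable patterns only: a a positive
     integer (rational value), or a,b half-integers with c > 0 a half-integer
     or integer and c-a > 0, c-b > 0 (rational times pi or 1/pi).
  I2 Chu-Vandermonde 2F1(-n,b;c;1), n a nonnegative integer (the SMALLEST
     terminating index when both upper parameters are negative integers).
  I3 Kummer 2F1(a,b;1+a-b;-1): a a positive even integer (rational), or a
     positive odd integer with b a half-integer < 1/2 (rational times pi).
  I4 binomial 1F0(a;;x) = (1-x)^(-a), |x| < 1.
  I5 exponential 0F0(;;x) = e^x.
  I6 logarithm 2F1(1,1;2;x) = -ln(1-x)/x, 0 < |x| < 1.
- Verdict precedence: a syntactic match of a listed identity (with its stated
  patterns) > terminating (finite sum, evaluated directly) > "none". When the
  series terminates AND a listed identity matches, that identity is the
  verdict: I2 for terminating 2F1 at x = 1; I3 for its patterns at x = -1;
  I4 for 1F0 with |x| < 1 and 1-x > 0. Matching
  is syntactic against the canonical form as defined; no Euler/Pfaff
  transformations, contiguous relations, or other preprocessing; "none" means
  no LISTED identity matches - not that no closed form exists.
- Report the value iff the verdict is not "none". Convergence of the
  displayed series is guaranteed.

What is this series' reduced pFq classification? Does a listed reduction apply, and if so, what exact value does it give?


Canonical form: C = -9/7 times 2F1 with upper {1, 1}, lower {2}, x = -1/7. Verdict (x = -1/7): the logarithmic series (I6) applies (the logarithm: parameters (1,1;2), x = -1/7). Its exact value is (-9) * ln(8/7).

First insight: t_0 being -9/7, the denominator's factorial ratio (prefactor -9/7) is a lower Pochhammer.
Adjacent-term ratio: r(k) = (-1/7) * (k+1) (k+1) / [(k+2) (k+1)] - rational in k, leading ratio (-1/7); with t_0 = -9/7, classification follows.


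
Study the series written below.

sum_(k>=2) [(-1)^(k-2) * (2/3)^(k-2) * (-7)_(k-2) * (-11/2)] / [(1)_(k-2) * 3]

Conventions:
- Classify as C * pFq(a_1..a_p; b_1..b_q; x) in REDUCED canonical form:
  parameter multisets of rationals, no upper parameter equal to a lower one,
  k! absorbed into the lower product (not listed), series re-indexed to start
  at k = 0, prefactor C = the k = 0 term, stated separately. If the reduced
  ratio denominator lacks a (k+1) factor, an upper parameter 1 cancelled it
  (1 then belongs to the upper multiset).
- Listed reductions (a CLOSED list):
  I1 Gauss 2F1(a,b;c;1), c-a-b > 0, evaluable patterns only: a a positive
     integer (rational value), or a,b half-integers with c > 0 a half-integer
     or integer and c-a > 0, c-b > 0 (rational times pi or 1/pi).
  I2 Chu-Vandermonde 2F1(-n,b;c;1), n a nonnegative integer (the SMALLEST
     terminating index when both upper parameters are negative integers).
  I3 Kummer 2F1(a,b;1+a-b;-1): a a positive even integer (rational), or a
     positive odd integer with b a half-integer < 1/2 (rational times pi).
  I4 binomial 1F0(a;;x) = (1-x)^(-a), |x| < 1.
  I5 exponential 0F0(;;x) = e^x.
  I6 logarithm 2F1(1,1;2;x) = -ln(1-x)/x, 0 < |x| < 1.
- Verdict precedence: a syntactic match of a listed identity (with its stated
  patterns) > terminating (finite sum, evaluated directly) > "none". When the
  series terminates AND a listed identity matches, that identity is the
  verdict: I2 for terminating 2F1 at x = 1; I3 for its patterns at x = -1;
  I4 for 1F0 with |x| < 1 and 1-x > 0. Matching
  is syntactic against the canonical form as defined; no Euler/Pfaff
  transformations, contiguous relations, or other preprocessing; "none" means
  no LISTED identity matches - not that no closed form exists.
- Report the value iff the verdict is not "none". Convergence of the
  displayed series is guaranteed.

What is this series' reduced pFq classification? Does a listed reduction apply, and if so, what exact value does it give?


x = -2/3 here; the reduced form reads 1F0, upper {-7}, lower {-}, C = -11/6. Verdict (x = -2/3): the I4 binomial reduction applies (the 1F0 binomial series: exponent 7, x = -2/3). Sum: -859375/13122.

Key observation: t_0 being -11/6, the constant factors (C = -11/6) combine into one prefactor.
Consecutive-term ratio: r(k) = (-2/3) * (k-7) / [(k+1)] ; factor over Q: parameters, x = (-2/3), and C = -11/6.


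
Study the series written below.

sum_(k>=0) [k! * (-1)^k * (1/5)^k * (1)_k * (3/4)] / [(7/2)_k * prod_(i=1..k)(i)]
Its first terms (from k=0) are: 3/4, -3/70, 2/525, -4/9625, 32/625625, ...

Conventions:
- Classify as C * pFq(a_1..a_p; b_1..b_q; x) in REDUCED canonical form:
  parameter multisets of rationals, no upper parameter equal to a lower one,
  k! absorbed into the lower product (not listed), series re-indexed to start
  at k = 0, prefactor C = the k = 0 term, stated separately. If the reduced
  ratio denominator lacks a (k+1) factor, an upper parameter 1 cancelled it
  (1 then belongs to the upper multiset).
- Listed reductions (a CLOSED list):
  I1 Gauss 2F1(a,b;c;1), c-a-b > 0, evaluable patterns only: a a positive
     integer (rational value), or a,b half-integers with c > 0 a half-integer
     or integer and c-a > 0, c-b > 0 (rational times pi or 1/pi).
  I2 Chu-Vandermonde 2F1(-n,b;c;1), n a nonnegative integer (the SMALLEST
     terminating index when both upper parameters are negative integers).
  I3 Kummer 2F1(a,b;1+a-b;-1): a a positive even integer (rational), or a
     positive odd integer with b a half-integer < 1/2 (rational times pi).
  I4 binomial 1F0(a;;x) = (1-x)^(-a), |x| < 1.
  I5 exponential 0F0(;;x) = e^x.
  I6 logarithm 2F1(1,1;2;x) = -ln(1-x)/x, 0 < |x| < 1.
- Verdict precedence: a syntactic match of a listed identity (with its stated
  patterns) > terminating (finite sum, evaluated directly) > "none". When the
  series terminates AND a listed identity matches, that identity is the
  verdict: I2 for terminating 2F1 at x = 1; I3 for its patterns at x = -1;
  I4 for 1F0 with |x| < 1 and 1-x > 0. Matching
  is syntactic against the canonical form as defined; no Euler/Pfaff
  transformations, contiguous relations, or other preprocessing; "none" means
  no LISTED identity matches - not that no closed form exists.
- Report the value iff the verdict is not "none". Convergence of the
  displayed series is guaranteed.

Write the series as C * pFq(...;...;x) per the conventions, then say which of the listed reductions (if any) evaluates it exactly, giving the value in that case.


Canonical form: C = 3/4 times 2F1 with upper {1, 1}, lower {7/2}, x = -1/5. Verdict: none here - no I1-I6 shape fits x = -1/5 with lower {7/2}.

Key observation: t_0 being 3/4, the product of the first k integers (C = 3/4) is k!.
Consecutive-term ratio: r(k) = (-1/5) * (k+1) (k+1) / [(k+7/2) (k+1)] - poly over poly, x = (-1/5) from leading terms; C = 3/4 at k = 0.


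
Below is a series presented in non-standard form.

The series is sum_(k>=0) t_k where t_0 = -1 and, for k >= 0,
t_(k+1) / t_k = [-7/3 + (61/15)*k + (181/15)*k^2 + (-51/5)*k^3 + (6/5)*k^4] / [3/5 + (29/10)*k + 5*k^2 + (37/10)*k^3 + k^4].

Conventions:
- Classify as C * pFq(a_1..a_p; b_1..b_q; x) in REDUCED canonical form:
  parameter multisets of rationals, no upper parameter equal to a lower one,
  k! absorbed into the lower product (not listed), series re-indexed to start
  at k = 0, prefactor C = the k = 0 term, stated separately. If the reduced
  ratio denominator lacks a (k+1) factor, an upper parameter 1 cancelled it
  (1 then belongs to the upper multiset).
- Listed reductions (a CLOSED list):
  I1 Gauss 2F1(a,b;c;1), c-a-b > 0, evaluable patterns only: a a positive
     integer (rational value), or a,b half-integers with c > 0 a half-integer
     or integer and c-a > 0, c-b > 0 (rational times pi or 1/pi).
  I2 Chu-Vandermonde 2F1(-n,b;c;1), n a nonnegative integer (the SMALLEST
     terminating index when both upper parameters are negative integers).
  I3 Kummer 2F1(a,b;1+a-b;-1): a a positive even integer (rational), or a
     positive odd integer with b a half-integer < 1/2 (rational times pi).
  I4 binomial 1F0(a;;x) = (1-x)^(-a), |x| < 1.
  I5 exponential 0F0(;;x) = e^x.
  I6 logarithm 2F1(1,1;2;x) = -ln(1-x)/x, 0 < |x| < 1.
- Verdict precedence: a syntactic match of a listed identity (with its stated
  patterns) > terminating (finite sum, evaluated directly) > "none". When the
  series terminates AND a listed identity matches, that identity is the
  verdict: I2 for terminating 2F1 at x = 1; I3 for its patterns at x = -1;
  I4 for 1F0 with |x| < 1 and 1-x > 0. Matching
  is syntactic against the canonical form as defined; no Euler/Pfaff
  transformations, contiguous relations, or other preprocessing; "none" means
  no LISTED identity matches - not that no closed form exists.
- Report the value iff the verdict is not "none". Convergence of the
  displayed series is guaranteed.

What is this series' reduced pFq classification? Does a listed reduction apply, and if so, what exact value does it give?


With C = -1: the canonical form is 3F2(-7, -5/3, -1/3; 1, 6/5; 6/5). Verdict: terminating - no listed pattern fits, but -7 in the upper list cuts the series at k = 7; direct evaluation. Hence: 58980616867/14135267718.

Key step: x = (6/5) and the ratio is unreduced: k + 1/2 divides both sides (C = -1, x = 6/5).
Adjacent-term ratio: r(k) = (6/5) * (k-7) (k-5/3) (k-1/3) / [(k+1) (k+6/5) (k+1)] ; factor over Q: parameters, x = (6/5), and C = -1.


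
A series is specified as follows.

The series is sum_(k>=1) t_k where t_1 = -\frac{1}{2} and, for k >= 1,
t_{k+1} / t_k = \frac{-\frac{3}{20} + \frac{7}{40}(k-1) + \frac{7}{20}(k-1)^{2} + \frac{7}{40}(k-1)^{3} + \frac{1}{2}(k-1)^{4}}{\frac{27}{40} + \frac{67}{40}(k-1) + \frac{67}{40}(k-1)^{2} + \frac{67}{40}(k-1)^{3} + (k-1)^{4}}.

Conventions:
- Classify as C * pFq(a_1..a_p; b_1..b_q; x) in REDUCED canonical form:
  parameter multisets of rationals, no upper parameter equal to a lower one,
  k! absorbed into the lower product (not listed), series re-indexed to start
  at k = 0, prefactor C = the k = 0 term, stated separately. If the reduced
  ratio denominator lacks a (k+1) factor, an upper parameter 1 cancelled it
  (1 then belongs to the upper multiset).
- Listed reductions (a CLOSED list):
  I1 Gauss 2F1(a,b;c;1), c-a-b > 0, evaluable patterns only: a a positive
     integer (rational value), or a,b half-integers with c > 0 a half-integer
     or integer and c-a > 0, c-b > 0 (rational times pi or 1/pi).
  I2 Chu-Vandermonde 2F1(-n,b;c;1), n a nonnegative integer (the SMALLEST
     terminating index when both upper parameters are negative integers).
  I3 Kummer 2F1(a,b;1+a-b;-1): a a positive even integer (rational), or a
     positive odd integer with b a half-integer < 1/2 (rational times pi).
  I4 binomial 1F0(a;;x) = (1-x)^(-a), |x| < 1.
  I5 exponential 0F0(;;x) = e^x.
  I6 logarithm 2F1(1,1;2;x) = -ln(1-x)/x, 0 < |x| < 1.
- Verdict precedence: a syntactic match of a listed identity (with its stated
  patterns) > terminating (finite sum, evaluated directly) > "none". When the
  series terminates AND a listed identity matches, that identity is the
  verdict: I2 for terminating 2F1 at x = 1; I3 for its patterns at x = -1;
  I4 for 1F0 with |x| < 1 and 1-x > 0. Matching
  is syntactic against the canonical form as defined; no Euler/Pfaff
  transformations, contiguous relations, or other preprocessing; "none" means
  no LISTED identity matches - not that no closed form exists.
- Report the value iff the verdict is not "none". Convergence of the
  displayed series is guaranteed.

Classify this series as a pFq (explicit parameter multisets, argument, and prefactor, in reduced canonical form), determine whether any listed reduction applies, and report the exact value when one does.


First insight: t_0 being -\frac{1}{2}, the ratio is unreduced: k^2 + 1 divides both sides (C = -1/2).
Ratio: r(k) = \frac{1}{2} * (k-\frac{2}{5}) (k+\frac{3}{4}) / [(k+\frac{27}{40}) (k+1)] - rational; roots negated = parameters, x = \frac{1}{2}, C = -\frac{1}{2}.

Canonical form: C = -\frac{1}{2} times 2F1 with upper {-\frac{2}{5}, \frac{3}{4}}, lower {\frac{27}{40}}, x = \frac{1}{2}. Verdict: no listed reduction: x = \frac{1}{2} and upper {-\frac{2}{5}, \frac{3}{4}} fail every I1-I6 pattern.


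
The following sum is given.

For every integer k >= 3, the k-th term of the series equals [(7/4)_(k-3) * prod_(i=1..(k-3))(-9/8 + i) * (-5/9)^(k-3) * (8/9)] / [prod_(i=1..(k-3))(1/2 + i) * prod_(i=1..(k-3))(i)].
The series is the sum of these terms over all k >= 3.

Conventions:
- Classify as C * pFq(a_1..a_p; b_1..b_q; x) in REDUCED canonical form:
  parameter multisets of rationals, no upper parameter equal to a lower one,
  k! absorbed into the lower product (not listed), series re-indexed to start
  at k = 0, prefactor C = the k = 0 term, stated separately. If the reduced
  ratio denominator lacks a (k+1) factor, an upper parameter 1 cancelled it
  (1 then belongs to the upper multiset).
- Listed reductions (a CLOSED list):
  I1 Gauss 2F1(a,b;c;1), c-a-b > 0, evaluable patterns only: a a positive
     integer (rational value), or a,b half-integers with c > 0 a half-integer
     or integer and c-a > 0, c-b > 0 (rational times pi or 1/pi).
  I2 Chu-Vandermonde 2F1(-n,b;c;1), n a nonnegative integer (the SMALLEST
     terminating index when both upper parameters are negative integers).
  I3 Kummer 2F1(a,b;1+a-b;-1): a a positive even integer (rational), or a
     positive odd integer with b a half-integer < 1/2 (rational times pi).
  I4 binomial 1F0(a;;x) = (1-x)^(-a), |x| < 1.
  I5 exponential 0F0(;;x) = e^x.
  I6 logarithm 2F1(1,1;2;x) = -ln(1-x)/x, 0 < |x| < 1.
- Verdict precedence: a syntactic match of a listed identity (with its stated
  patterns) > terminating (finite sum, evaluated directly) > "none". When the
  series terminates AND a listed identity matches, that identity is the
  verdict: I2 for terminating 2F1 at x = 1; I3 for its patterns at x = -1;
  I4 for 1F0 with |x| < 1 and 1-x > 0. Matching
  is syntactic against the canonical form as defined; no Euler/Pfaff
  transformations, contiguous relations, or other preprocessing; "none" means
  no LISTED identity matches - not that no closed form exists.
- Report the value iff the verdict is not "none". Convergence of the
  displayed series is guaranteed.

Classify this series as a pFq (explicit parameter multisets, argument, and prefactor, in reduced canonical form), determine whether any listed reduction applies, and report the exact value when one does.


Canonical form: C = 8/9 times 2F1 with upper {-1/8, 7/4}, lower {3/2}, x = -5/9. Verdict: none - this 2F1 at x = -5/9 matches no listed pattern, and upper {-1/8, 7/4} holds no stopper.

Structural cue: t_0 = 8/9 here, and the running product (C = 8/9) telescopes to a rising factorial.
Adjacent-term ratio: r(k) = (-5/9) * (k-1/8) (k+7/4) / [(k+3/2) (k+1)] - poly over poly, x = (-5/9) from leading terms; C = 8/9 at k = 0.


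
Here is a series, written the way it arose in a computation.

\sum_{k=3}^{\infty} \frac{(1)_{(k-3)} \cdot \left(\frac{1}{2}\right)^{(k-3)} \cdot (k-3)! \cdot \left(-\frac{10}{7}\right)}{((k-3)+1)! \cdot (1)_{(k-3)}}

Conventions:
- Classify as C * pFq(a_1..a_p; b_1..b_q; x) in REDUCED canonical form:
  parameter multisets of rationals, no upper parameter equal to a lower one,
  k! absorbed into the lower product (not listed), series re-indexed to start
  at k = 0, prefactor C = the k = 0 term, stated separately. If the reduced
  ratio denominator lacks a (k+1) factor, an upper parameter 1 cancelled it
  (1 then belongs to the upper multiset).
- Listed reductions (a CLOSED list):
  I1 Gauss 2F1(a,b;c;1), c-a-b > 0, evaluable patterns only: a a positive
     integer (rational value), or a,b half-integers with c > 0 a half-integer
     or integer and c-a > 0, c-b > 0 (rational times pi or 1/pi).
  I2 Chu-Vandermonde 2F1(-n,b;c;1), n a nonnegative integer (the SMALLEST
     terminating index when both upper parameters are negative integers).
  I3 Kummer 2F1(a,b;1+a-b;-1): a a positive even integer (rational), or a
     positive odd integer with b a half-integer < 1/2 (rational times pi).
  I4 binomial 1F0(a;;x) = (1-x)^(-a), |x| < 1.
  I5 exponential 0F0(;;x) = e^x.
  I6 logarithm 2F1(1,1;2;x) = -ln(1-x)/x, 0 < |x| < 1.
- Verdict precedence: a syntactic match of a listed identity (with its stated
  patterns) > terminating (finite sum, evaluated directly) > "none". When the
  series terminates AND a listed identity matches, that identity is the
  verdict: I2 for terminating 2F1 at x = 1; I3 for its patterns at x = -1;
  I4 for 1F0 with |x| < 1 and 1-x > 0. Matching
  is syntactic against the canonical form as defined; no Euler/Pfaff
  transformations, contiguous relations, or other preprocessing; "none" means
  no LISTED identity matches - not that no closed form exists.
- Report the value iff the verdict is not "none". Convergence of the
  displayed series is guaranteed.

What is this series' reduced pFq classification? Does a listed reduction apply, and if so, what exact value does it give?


Classification (C = -\frac{10}{7}): 2F1 with upper {1, 1}, lower {2}, argument x = \frac{1}{2}. Verdict at x = \frac{1}{2}: the I6 logarithm reduction matches (the logarithm: parameters (1,1;2), x = \frac{1}{2}). Sum: \frac{20}{7} \cdot \ln\left(\frac{1}{2}\right).

First insight: t_0 = -\frac{10}{7} here, and the factorial ratio (C = -10/7, x = 1/2) (k+a-1)!/(a-1)! is a rising factorial (a)_k.
Term ratio: r(k) = \frac{1}{2} * (k+1) (k+1) / [(k+2) (k+1)] - rational; roots negated = parameters, x = \frac{1}{2}, C = -\frac{10}{7}.


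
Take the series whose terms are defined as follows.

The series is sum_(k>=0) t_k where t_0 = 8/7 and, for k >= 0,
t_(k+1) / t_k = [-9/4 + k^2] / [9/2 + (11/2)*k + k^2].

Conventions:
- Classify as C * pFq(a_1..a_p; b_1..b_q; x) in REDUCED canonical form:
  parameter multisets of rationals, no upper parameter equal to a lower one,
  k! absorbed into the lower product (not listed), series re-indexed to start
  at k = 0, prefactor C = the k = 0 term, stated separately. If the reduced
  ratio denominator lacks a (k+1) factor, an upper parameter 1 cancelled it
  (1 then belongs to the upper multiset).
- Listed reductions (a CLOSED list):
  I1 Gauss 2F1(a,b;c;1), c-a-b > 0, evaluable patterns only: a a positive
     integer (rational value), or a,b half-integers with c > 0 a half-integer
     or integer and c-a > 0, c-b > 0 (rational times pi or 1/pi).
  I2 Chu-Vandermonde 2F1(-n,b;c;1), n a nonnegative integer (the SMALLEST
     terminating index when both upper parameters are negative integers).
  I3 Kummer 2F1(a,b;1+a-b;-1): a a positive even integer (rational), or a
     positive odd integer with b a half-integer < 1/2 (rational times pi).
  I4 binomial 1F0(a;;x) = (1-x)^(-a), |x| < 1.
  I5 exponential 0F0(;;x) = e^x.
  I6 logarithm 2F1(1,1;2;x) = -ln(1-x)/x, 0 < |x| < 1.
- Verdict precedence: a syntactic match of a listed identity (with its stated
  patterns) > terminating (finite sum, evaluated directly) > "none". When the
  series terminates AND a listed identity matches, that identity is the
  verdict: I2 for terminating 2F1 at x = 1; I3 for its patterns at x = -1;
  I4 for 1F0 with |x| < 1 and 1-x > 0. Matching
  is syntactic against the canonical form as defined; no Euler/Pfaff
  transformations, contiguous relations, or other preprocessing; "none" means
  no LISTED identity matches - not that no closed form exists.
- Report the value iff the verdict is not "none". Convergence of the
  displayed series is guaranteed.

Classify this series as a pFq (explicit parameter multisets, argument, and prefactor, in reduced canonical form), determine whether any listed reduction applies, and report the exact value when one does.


Reduced: x = 1, 2F1, upper = {-3/2, 3/2}, lower = {9/2}, C = 8/7. Verdict: Gauss (I1, half-integer pattern) matches (x = 1; upper {-3/2, 3/2} half-integers, c = 9/2 in the evaluable pattern). Value: (105/512) * pi.

The tell: x = 1 and factor the ratio over Q (C = 8/7, x = 1): negated roots = parameters.
Term ratio: r(k) = 1 * (k-3/2) (k+3/2) / [(k+9/2) (k+1)] - rational; roots negated = parameters, x = 1, C = 8/7.


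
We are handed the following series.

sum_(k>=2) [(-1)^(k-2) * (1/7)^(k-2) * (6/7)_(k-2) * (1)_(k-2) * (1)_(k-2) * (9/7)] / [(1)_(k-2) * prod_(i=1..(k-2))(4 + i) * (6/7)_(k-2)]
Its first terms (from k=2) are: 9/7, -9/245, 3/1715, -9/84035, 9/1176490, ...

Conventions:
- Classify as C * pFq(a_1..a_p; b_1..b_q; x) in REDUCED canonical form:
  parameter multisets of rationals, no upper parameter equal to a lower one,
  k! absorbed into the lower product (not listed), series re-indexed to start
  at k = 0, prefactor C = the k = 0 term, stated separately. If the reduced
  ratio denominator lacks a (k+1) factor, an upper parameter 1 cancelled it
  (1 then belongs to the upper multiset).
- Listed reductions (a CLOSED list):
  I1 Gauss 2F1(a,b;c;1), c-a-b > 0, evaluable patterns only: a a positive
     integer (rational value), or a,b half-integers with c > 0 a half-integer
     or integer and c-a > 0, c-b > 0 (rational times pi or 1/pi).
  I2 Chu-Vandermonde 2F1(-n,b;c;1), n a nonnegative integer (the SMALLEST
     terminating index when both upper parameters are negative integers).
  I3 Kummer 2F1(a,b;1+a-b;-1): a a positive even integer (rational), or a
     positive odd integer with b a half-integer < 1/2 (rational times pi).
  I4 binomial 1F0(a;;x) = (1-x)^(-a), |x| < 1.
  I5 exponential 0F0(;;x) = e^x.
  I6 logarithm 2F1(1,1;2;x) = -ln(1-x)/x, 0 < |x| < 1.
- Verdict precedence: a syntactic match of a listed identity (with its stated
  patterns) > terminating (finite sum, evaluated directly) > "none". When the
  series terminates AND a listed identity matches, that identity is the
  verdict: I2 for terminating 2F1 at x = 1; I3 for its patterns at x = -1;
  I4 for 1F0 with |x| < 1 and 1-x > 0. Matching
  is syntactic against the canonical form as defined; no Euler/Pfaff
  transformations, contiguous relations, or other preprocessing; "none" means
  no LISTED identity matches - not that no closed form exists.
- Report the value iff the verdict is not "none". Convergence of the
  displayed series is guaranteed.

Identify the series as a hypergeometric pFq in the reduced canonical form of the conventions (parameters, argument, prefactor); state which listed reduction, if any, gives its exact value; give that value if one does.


Prefactor 9/7, argument -1/7: 2F1 with upper {1, 1} over lower {5}. Verdict: none here - no I1-I6 shape fits x = -1/7 with lower {5}.

Structural cue: from the first term 9/7: (1)_k (C = 9/7) is k! itself.
Step ratio: r(k) = (-1/7) * (k+1) (k+1) / [(k+5) (k+1)] - rational in k. x = (-1/7); t_0 = 9/7; negate the roots.
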